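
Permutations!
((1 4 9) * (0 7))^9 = [7, 1, 2, 3, 4, 5, 6, 0, 8, 9] = (9)(0 7)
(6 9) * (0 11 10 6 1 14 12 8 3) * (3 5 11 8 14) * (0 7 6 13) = [8, 3, 2, 7, 4, 11, 9, 6, 5, 1, 13, 10, 14, 0, 12] = (0 8 5 11 10 13)(1 3 7 6 9)(12 14)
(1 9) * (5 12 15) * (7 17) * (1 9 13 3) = [0, 13, 2, 1, 4, 12, 6, 17, 8, 9, 10, 11, 15, 3, 14, 5, 16, 7] = (1 13 3)(5 12 15)(7 17)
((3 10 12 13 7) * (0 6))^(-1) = (0 6)(3 7 13 12 10) = [6, 1, 2, 7, 4, 5, 0, 13, 8, 9, 3, 11, 10, 12]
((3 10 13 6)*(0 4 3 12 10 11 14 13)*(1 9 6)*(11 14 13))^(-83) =(0 13 10 11 12 14 6 3 9 4 1) =[13, 0, 2, 9, 1, 5, 3, 7, 8, 4, 11, 12, 14, 10, 6]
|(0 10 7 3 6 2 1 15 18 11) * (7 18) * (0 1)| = |(0 10 18 11 1 15 7 3 6 2)| = 10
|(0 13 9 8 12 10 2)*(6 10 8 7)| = |(0 13 9 7 6 10 2)(8 12)| = 14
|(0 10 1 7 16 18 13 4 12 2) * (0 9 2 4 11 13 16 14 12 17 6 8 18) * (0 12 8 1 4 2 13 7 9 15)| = 17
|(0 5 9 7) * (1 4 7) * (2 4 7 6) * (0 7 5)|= |(1 5 9)(2 4 6)|= 3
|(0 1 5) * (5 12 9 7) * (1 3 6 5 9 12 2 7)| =|(12)(0 3 6 5)(1 2 7 9)| =4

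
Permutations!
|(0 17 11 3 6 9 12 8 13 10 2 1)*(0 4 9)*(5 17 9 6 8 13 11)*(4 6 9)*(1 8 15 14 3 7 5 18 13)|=|(0 4 9 12 1 6)(2 8 11 7 5 17 18 13 10)(3 15 14)|=18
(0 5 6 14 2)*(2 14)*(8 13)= (14)(0 5 6 2)(8 13)= [5, 1, 0, 3, 4, 6, 2, 7, 13, 9, 10, 11, 12, 8, 14]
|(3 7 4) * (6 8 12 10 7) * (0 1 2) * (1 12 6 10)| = 4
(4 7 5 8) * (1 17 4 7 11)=(1 17 4 11)(5 8 7)=[0, 17, 2, 3, 11, 8, 6, 5, 7, 9, 10, 1, 12, 13, 14, 15, 16, 4]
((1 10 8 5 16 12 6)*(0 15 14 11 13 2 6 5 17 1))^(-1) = [6, 17, 13, 3, 4, 12, 2, 7, 10, 9, 1, 14, 16, 11, 15, 0, 5, 8] = (0 6 2 13 11 14 15)(1 17 8 10)(5 12 16)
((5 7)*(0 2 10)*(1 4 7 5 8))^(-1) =(0 10 2)(1 8 7 4) =[10, 8, 0, 3, 1, 5, 6, 4, 7, 9, 2]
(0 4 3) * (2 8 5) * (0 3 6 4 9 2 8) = (0 9 2)(4 6)(5 8) = [9, 1, 0, 3, 6, 8, 4, 7, 5, 2]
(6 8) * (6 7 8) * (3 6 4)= [0, 1, 2, 6, 3, 5, 4, 8, 7]= (3 6 4)(7 8)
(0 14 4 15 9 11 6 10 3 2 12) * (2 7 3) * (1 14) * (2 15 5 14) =(0 1 2 12)(3 7)(4 5 14)(6 10 15 9 11) =[1, 2, 12, 7, 5, 14, 10, 3, 8, 11, 15, 6, 0, 13, 4, 9]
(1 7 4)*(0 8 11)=(0 8 11)(1 7 4)=[8, 7, 2, 3, 1, 5, 6, 4, 11, 9, 10, 0]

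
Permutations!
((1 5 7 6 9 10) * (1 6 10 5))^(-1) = (5 9 6 10 7) = [0, 1, 2, 3, 4, 9, 10, 5, 8, 6, 7]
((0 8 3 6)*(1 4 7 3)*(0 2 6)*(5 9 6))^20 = (9)(0 1 7)(3 8 4) = [1, 7, 2, 8, 3, 5, 6, 0, 4, 9]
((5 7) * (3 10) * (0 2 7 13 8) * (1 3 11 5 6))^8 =(0 5 3 7 8 11 1 2 13 10 6) =[5, 2, 13, 7, 4, 3, 0, 8, 11, 9, 6, 1, 12, 10]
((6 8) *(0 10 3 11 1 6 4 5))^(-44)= (0 10 3 11 1 6 8 4 5)= [10, 6, 2, 11, 5, 0, 8, 7, 4, 9, 3, 1]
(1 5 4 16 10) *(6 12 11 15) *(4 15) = (1 5 15 6 12 11 4 16 10) = [0, 5, 2, 3, 16, 15, 12, 7, 8, 9, 1, 4, 11, 13, 14, 6, 10]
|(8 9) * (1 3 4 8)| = |(1 3 4 8 9)| = 5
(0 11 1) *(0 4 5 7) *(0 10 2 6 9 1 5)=(0 11 5 7 10 2 6 9 1 4)=[11, 4, 6, 3, 0, 7, 9, 10, 8, 1, 2, 5]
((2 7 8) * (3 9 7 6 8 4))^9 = (3 9 7 4) = [0, 1, 2, 9, 3, 5, 6, 4, 8, 7]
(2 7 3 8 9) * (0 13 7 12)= [13, 1, 12, 8, 4, 5, 6, 3, 9, 2, 10, 11, 0, 7]= (0 13 7 3 8 9 2 12)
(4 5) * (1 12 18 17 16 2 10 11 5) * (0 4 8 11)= (0 4 1 12 18 17 16 2 10)(5 8 11)= [4, 12, 10, 3, 1, 8, 6, 7, 11, 9, 0, 5, 18, 13, 14, 15, 2, 16, 17]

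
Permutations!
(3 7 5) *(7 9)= (3 9 7 5)= [0, 1, 2, 9, 4, 3, 6, 5, 8, 7]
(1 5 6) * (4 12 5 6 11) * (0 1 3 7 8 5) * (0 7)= (0 1 6 3)(4 12 7 8 5 11)= [1, 6, 2, 0, 12, 11, 3, 8, 5, 9, 10, 4, 7]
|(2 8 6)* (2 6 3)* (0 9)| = |(0 9)(2 8 3)| = 6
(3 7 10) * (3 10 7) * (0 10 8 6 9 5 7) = (0 10 8 6 9 5 7) = [10, 1, 2, 3, 4, 7, 9, 0, 6, 5, 8]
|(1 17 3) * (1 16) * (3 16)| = |(1 17 16)| = 3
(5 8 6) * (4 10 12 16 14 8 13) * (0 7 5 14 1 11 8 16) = (0 7 5 13 4 10 12)(1 11 8 6 14 16) = [7, 11, 2, 3, 10, 13, 14, 5, 6, 9, 12, 8, 0, 4, 16, 15, 1]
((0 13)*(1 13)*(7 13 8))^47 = (0 8 13 1 7) = [8, 7, 2, 3, 4, 5, 6, 0, 13, 9, 10, 11, 12, 1]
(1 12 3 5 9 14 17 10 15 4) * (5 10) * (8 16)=(1 12 3 10 15 4)(5 9 14 17)(8 16)=[0, 12, 2, 10, 1, 9, 6, 7, 16, 14, 15, 11, 3, 13, 17, 4, 8, 5]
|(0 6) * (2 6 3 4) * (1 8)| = |(0 3 4 2 6)(1 8)| = 10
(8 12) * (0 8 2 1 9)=[8, 9, 1, 3, 4, 5, 6, 7, 12, 0, 10, 11, 2]=(0 8 12 2 1 9)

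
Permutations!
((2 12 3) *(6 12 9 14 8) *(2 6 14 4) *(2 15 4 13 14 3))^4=[0, 1, 8, 9, 4, 5, 13, 7, 2, 3, 10, 11, 14, 6, 12, 15]=(15)(2 8)(3 9)(6 13)(12 14)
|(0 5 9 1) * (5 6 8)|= 6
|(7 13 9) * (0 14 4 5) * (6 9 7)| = 4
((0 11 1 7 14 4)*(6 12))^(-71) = (0 11 1 7 14 4)(6 12) = [11, 7, 2, 3, 0, 5, 12, 14, 8, 9, 10, 1, 6, 13, 4]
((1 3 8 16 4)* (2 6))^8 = (1 16 3 4 8) = [0, 16, 2, 4, 8, 5, 6, 7, 1, 9, 10, 11, 12, 13, 14, 15, 3]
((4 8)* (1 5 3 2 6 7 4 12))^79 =[0, 8, 5, 1, 6, 12, 3, 2, 7, 9, 10, 11, 4] =(1 8 7 2 5 12 4 6 3)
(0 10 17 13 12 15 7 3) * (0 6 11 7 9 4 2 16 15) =(0 10 17 13 12)(2 16 15 9 4)(3 6 11 7) =[10, 1, 16, 6, 2, 5, 11, 3, 8, 4, 17, 7, 0, 12, 14, 9, 15, 13]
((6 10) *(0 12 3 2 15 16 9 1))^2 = (0 3 15 9)(1 12 2 16) = [3, 12, 16, 15, 4, 5, 6, 7, 8, 0, 10, 11, 2, 13, 14, 9, 1]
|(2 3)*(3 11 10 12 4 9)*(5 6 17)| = 21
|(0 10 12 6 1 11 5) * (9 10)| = |(0 9 10 12 6 1 11 5)| = 8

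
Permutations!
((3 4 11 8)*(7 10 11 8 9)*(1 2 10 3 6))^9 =(1 6 8 4 3 7 9 11 10 2) =[0, 6, 1, 7, 3, 5, 8, 9, 4, 11, 2, 10]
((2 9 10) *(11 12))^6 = [0, 1, 2, 3, 4, 5, 6, 7, 8, 9, 10, 11, 12] = (12)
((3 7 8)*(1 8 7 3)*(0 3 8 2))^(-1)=(0 2 1 8 3)=[2, 8, 1, 0, 4, 5, 6, 7, 3]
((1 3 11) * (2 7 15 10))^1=[0, 3, 7, 11, 4, 5, 6, 15, 8, 9, 2, 1, 12, 13, 14, 10]=(1 3 11)(2 7 15 10)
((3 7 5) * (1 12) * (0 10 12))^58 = [12, 10, 2, 7, 4, 3, 6, 5, 8, 9, 1, 11, 0] = (0 12)(1 10)(3 7 5)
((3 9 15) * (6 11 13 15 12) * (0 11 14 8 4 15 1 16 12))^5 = [12, 8, 2, 1, 11, 5, 3, 7, 0, 16, 10, 6, 15, 14, 9, 13, 4] = (0 12 15 13 14 9 16 4 11 6 3 1 8)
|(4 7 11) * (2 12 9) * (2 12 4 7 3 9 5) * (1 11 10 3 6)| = 11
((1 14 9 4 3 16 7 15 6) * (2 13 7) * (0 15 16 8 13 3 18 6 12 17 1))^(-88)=[12, 9, 8, 13, 6, 5, 15, 2, 7, 18, 10, 11, 1, 16, 4, 17, 3, 14, 0]=(0 12 1 9 18)(2 8 7)(3 13 16)(4 6 15 17 14)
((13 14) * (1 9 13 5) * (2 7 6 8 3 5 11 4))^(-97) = (1 5 3 8 6 7 2 4 11 14 13 9) = [0, 5, 4, 8, 11, 3, 7, 2, 6, 1, 10, 14, 12, 9, 13]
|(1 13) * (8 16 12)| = 6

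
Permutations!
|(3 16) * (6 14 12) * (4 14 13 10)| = 6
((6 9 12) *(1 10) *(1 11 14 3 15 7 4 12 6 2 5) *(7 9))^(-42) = (1 12 6 3 10 2 7 15 11 5 4 9 14) = [0, 12, 7, 10, 9, 4, 3, 15, 8, 14, 2, 5, 6, 13, 1, 11]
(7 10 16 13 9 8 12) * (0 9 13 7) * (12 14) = (0 9 8 14 12)(7 10 16) = [9, 1, 2, 3, 4, 5, 6, 10, 14, 8, 16, 11, 0, 13, 12, 15, 7]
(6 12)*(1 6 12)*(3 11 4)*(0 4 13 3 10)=[4, 6, 2, 11, 10, 5, 1, 7, 8, 9, 0, 13, 12, 3]=(0 4 10)(1 6)(3 11 13)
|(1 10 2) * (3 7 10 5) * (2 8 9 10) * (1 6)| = 6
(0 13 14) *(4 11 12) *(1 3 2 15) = [13, 3, 15, 2, 11, 5, 6, 7, 8, 9, 10, 12, 4, 14, 0, 1] = (0 13 14)(1 3 2 15)(4 11 12)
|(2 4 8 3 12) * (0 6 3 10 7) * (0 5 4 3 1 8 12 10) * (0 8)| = |(0 6 1)(2 3 10 7 5 4 12)| = 21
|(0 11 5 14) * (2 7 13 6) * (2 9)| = 20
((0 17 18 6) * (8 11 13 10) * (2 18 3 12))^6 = (0 6 18 2 12 3 17)(8 13)(10 11) = [6, 1, 12, 17, 4, 5, 18, 7, 13, 9, 11, 10, 3, 8, 14, 15, 16, 0, 2]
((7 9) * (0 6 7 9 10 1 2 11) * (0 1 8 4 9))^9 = (11)(0 7 8 9 6 10 4) = [7, 1, 2, 3, 0, 5, 10, 8, 9, 6, 4, 11]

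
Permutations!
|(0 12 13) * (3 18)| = 6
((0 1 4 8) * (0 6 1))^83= (1 6 8 4)= [0, 6, 2, 3, 1, 5, 8, 7, 4]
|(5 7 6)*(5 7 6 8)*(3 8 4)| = |(3 8 5 6 7 4)| = 6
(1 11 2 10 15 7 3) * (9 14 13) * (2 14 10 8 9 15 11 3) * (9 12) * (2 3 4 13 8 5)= (1 4 13 15 7 3)(2 5)(8 12 9 10 11 14)= [0, 4, 5, 1, 13, 2, 6, 3, 12, 10, 11, 14, 9, 15, 8, 7]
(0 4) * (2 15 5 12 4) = (0 2 15 5 12 4) = [2, 1, 15, 3, 0, 12, 6, 7, 8, 9, 10, 11, 4, 13, 14, 5]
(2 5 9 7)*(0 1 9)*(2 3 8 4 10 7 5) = (0 1 9 5)(3 8 4 10 7) = [1, 9, 2, 8, 10, 0, 6, 3, 4, 5, 7]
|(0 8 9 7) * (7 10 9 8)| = 2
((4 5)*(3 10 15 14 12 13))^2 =(3 15 12)(10 14 13) =[0, 1, 2, 15, 4, 5, 6, 7, 8, 9, 14, 11, 3, 10, 13, 12]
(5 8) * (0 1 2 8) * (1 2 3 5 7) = (0 2 8 7 1 3 5) = [2, 3, 8, 5, 4, 0, 6, 1, 7]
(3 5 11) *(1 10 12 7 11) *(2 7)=(1 10 12 2 7 11 3 5)=[0, 10, 7, 5, 4, 1, 6, 11, 8, 9, 12, 3, 2]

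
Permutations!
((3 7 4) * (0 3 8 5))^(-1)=(0 5 8 4 7 3)=[5, 1, 2, 0, 7, 8, 6, 3, 4]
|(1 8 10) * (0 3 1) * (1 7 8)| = 5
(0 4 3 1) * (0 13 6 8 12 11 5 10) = (0 4 3 1 13 6 8 12 11 5 10) = [4, 13, 2, 1, 3, 10, 8, 7, 12, 9, 0, 5, 11, 6]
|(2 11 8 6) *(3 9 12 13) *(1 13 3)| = |(1 13)(2 11 8 6)(3 9 12)| = 12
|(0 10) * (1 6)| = 2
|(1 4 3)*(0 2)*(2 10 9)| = 12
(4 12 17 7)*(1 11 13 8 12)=(1 11 13 8 12 17 7 4)=[0, 11, 2, 3, 1, 5, 6, 4, 12, 9, 10, 13, 17, 8, 14, 15, 16, 7]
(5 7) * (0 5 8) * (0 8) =[5, 1, 2, 3, 4, 7, 6, 0, 8] =(8)(0 5 7)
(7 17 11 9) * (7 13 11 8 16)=[0, 1, 2, 3, 4, 5, 6, 17, 16, 13, 10, 9, 12, 11, 14, 15, 7, 8]=(7 17 8 16)(9 13 11)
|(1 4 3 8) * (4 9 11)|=|(1 9 11 4 3 8)|=6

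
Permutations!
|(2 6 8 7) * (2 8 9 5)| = |(2 6 9 5)(7 8)| = 4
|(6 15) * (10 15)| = 3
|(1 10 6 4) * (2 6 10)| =|(10)(1 2 6 4)| =4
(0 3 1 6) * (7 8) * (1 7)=(0 3 7 8 1 6)=[3, 6, 2, 7, 4, 5, 0, 8, 1]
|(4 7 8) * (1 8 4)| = 2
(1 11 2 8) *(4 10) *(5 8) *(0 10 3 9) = (0 10 4 3 9)(1 11 2 5 8) = [10, 11, 5, 9, 3, 8, 6, 7, 1, 0, 4, 2]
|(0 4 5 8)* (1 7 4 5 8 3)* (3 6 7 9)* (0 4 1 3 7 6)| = 6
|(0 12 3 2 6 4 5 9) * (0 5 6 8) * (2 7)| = 6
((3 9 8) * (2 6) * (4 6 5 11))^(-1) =[0, 1, 6, 8, 11, 2, 4, 7, 9, 3, 10, 5] =(2 6 4 11 5)(3 8 9)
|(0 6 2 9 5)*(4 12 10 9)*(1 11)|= |(0 6 2 4 12 10 9 5)(1 11)|= 8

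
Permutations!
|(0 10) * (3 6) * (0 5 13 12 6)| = |(0 10 5 13 12 6 3)| = 7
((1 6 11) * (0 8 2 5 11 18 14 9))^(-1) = (0 9 14 18 6 1 11 5 2 8) = [9, 11, 8, 3, 4, 2, 1, 7, 0, 14, 10, 5, 12, 13, 18, 15, 16, 17, 6]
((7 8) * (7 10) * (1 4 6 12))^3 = [0, 12, 2, 3, 1, 5, 4, 7, 8, 9, 10, 11, 6] = (1 12 6 4)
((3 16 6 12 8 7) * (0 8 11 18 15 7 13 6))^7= (0 15 6 16 18 13 3 11 8 7 12)= [15, 1, 2, 11, 4, 5, 16, 12, 7, 9, 10, 8, 0, 3, 14, 6, 18, 17, 13]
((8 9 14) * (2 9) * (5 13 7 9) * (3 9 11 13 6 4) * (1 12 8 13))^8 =(1 9 2 7 4 12 14 5 11 3 8 13 6) =[0, 9, 7, 8, 12, 11, 1, 4, 13, 2, 10, 3, 14, 6, 5]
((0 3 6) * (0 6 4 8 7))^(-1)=[7, 1, 2, 0, 3, 5, 6, 8, 4]=(0 7 8 4 3)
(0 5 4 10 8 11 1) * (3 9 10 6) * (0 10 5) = (1 10 8 11)(3 9 5 4 6) = [0, 10, 2, 9, 6, 4, 3, 7, 11, 5, 8, 1]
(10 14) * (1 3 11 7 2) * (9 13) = (1 3 11 7 2)(9 13)(10 14) = [0, 3, 1, 11, 4, 5, 6, 2, 8, 13, 14, 7, 12, 9, 10]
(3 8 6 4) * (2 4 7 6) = [0, 1, 4, 8, 3, 5, 7, 6, 2] = (2 4 3 8)(6 7)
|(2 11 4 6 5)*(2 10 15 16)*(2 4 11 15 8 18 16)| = 14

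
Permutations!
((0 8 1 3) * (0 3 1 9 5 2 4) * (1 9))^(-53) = [9, 2, 8, 3, 1, 0, 6, 7, 5, 4] = (0 9 4 1 2 8 5)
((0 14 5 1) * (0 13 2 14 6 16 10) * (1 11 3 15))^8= (16)= [0, 1, 2, 3, 4, 5, 6, 7, 8, 9, 10, 11, 12, 13, 14, 15, 16]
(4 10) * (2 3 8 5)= (2 3 8 5)(4 10)= [0, 1, 3, 8, 10, 2, 6, 7, 5, 9, 4]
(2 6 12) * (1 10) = [0, 10, 6, 3, 4, 5, 12, 7, 8, 9, 1, 11, 2] = (1 10)(2 6 12)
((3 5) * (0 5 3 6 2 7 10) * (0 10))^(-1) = (10)(0 7 2 6 5) = [7, 1, 6, 3, 4, 0, 5, 2, 8, 9, 10]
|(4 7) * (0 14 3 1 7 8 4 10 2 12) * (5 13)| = |(0 14 3 1 7 10 2 12)(4 8)(5 13)| = 8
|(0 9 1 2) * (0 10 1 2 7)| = |(0 9 2 10 1 7)| = 6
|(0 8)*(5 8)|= |(0 5 8)|= 3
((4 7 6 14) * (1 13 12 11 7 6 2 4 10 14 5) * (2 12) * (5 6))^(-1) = (1 5 4 2 13)(7 11 12)(10 14) = [0, 5, 13, 3, 2, 4, 6, 11, 8, 9, 14, 12, 7, 1, 10]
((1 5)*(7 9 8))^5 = [0, 5, 2, 3, 4, 1, 6, 8, 9, 7] = (1 5)(7 8 9)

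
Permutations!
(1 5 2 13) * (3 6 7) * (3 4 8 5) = (1 3 6 7 4 8 5 2 13) = [0, 3, 13, 6, 8, 2, 7, 4, 5, 9, 10, 11, 12, 1]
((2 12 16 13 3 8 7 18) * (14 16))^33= [0, 1, 8, 14, 4, 5, 6, 13, 16, 9, 10, 11, 7, 12, 18, 15, 2, 17, 3]= (2 8 16)(3 14 18)(7 13 12)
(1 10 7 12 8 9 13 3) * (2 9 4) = [0, 10, 9, 1, 2, 5, 6, 12, 4, 13, 7, 11, 8, 3] = (1 10 7 12 8 4 2 9 13 3)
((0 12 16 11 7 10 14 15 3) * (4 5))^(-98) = (0 12 16 11 7 10 14 15 3) = [12, 1, 2, 0, 4, 5, 6, 10, 8, 9, 14, 7, 16, 13, 15, 3, 11]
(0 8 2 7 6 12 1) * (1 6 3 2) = (0 8 1)(2 7 3)(6 12) = [8, 0, 7, 2, 4, 5, 12, 3, 1, 9, 10, 11, 6]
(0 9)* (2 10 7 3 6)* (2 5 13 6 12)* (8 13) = [9, 1, 10, 12, 4, 8, 5, 3, 13, 0, 7, 11, 2, 6] = (0 9)(2 10 7 3 12)(5 8 13 6)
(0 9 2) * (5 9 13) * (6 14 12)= (0 13 5 9 2)(6 14 12)= [13, 1, 0, 3, 4, 9, 14, 7, 8, 2, 10, 11, 6, 5, 12]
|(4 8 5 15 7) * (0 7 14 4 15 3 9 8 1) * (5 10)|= 30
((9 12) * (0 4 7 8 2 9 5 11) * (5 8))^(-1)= (0 11 5 7 4)(2 8 12 9)= [11, 1, 8, 3, 0, 7, 6, 4, 12, 2, 10, 5, 9]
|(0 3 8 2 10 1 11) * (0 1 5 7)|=14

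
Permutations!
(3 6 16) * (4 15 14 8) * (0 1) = (0 1)(3 6 16)(4 15 14 8) = [1, 0, 2, 6, 15, 5, 16, 7, 4, 9, 10, 11, 12, 13, 8, 14, 3]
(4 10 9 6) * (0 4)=(0 4 10 9 6)=[4, 1, 2, 3, 10, 5, 0, 7, 8, 6, 9]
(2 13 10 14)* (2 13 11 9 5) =(2 11 9 5)(10 14 13) =[0, 1, 11, 3, 4, 2, 6, 7, 8, 5, 14, 9, 12, 10, 13]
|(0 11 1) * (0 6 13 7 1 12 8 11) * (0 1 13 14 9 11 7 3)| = |(0 1 6 14 9 11 12 8 7 13 3)| = 11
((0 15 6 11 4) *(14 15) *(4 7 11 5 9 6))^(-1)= (0 4 15 14)(5 6 9)(7 11)= [4, 1, 2, 3, 15, 6, 9, 11, 8, 5, 10, 7, 12, 13, 0, 14]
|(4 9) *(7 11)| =|(4 9)(7 11)| =2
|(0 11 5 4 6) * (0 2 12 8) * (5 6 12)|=8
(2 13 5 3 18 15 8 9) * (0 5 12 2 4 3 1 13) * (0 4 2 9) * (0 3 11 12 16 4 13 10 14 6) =(0 5 1 10 14 6)(2 13 16 4 11 12 9)(3 18 15 8) =[5, 10, 13, 18, 11, 1, 0, 7, 3, 2, 14, 12, 9, 16, 6, 8, 4, 17, 15]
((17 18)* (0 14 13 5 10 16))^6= (18)= [0, 1, 2, 3, 4, 5, 6, 7, 8, 9, 10, 11, 12, 13, 14, 15, 16, 17, 18]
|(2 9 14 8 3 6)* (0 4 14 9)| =|(0 4 14 8 3 6 2)| =7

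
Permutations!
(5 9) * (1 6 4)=(1 6 4)(5 9)=[0, 6, 2, 3, 1, 9, 4, 7, 8, 5]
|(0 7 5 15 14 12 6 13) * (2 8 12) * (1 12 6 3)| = 9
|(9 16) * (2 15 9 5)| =5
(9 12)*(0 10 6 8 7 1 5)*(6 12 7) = (0 10 12 9 7 1 5)(6 8) = [10, 5, 2, 3, 4, 0, 8, 1, 6, 7, 12, 11, 9]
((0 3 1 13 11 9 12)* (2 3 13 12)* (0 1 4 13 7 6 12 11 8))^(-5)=(0 2 6 4 1 8 9 7 3 12 13 11)=[2, 8, 6, 12, 1, 5, 4, 3, 9, 7, 10, 0, 13, 11]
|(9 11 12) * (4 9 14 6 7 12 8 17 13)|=|(4 9 11 8 17 13)(6 7 12 14)|=12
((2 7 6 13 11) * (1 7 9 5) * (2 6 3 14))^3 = (1 14 5 3 9 7 2) = [0, 14, 1, 9, 4, 3, 6, 2, 8, 7, 10, 11, 12, 13, 5]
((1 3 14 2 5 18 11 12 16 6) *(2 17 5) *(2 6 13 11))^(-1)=(1 6 2 18 5 17 14 3)(11 13 16 12)=[0, 6, 18, 1, 4, 17, 2, 7, 8, 9, 10, 13, 11, 16, 3, 15, 12, 14, 5]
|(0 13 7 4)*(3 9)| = 4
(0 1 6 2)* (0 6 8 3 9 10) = (0 1 8 3 9 10)(2 6) = [1, 8, 6, 9, 4, 5, 2, 7, 3, 10, 0]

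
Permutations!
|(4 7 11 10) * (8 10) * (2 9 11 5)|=|(2 9 11 8 10 4 7 5)|=8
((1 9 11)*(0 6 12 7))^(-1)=[7, 11, 2, 3, 4, 5, 0, 12, 8, 1, 10, 9, 6]=(0 7 12 6)(1 11 9)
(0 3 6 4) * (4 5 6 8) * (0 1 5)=(0 3 8 4 1 5 6)=[3, 5, 2, 8, 1, 6, 0, 7, 4]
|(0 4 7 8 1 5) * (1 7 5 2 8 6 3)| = |(0 4 5)(1 2 8 7 6 3)| = 6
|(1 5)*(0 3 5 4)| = 5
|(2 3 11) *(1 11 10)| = 5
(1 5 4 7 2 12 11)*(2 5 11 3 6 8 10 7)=[0, 11, 12, 6, 2, 4, 8, 5, 10, 9, 7, 1, 3]=(1 11)(2 12 3 6 8 10 7 5 4)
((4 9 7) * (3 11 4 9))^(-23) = (3 11 4)(7 9) = [0, 1, 2, 11, 3, 5, 6, 9, 8, 7, 10, 4]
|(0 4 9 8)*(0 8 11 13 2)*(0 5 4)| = 6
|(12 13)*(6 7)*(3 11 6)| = 4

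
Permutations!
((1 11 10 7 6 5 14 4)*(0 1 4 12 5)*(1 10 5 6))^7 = (0 12 5 1 10 6 14 11 7) = [12, 10, 2, 3, 4, 1, 14, 0, 8, 9, 6, 7, 5, 13, 11]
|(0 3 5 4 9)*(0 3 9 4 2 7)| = |(0 9 3 5 2 7)| = 6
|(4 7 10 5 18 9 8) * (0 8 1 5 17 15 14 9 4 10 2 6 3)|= |(0 8 10 17 15 14 9 1 5 18 4 7 2 6 3)|= 15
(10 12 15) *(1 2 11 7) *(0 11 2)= (0 11 7 1)(10 12 15)= [11, 0, 2, 3, 4, 5, 6, 1, 8, 9, 12, 7, 15, 13, 14, 10]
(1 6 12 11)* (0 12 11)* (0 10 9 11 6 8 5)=(0 12 10 9 11 1 8 5)=[12, 8, 2, 3, 4, 0, 6, 7, 5, 11, 9, 1, 10]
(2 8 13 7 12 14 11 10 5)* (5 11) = [0, 1, 8, 3, 4, 2, 6, 12, 13, 9, 11, 10, 14, 7, 5] = (2 8 13 7 12 14 5)(10 11)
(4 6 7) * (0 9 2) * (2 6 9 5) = (0 5 2)(4 9 6 7) = [5, 1, 0, 3, 9, 2, 7, 4, 8, 6]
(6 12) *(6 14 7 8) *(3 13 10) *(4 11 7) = (3 13 10)(4 11 7 8 6 12 14) = [0, 1, 2, 13, 11, 5, 12, 8, 6, 9, 3, 7, 14, 10, 4]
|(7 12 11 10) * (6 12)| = |(6 12 11 10 7)| = 5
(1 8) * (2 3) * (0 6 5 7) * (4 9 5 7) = (0 6 7)(1 8)(2 3)(4 9 5) = [6, 8, 3, 2, 9, 4, 7, 0, 1, 5]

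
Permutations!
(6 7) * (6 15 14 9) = [0, 1, 2, 3, 4, 5, 7, 15, 8, 6, 10, 11, 12, 13, 9, 14] = (6 7 15 14 9)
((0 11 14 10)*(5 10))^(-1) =(0 10 5 14 11) =[10, 1, 2, 3, 4, 14, 6, 7, 8, 9, 5, 0, 12, 13, 11]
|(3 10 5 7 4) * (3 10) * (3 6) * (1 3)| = |(1 3 6)(4 10 5 7)| = 12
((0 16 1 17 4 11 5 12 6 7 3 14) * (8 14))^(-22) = (0 4 6 14 17 12 8 1 5 3 16 11 7) = [4, 5, 2, 16, 6, 3, 14, 0, 1, 9, 10, 7, 8, 13, 17, 15, 11, 12]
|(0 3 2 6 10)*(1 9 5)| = 15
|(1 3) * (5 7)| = |(1 3)(5 7)| = 2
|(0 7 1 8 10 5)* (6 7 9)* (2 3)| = |(0 9 6 7 1 8 10 5)(2 3)| = 8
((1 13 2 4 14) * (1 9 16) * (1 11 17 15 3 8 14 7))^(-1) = [0, 7, 13, 15, 2, 5, 6, 4, 3, 14, 10, 16, 12, 1, 8, 17, 9, 11] = (1 7 4 2 13)(3 15 17 11 16 9 14 8)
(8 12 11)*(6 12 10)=(6 12 11 8 10)=[0, 1, 2, 3, 4, 5, 12, 7, 10, 9, 6, 8, 11]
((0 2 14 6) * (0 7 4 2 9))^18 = (2 7 14 4 6) = [0, 1, 7, 3, 6, 5, 2, 14, 8, 9, 10, 11, 12, 13, 4]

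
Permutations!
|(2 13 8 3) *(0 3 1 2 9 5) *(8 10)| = 20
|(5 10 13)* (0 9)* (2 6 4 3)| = 12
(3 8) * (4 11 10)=(3 8)(4 11 10)=[0, 1, 2, 8, 11, 5, 6, 7, 3, 9, 4, 10]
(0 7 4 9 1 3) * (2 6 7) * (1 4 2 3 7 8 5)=(0 3)(1 7 2 6 8 5)(4 9)=[3, 7, 6, 0, 9, 1, 8, 2, 5, 4]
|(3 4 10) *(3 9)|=4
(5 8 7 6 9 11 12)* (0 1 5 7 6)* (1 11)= (0 11 12 7)(1 5 8 6 9)= [11, 5, 2, 3, 4, 8, 9, 0, 6, 1, 10, 12, 7]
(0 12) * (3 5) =(0 12)(3 5) =[12, 1, 2, 5, 4, 3, 6, 7, 8, 9, 10, 11, 0]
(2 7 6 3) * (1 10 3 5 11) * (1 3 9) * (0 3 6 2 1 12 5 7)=(0 3 1 10 9 12 5 11 6 7 2)=[3, 10, 0, 1, 4, 11, 7, 2, 8, 12, 9, 6, 5]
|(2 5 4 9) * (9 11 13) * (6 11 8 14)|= 9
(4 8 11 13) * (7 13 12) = (4 8 11 12 7 13) = [0, 1, 2, 3, 8, 5, 6, 13, 11, 9, 10, 12, 7, 4]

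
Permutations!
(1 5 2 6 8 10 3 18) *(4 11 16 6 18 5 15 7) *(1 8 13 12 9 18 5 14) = (1 15 7 4 11 16 6 13 12 9 18 8 10 3 14)(2 5) = [0, 15, 5, 14, 11, 2, 13, 4, 10, 18, 3, 16, 9, 12, 1, 7, 6, 17, 8]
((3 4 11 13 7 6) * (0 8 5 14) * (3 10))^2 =(0 5)(3 11 7 10 4 13 6)(8 14) =[5, 1, 2, 11, 13, 0, 3, 10, 14, 9, 4, 7, 12, 6, 8]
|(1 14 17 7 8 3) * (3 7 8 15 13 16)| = 9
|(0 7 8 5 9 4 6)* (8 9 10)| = 15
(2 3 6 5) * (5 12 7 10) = [0, 1, 3, 6, 4, 2, 12, 10, 8, 9, 5, 11, 7] = (2 3 6 12 7 10 5)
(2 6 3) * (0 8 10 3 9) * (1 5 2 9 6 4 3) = (0 8 10 1 5 2 4 3 9) = [8, 5, 4, 9, 3, 2, 6, 7, 10, 0, 1]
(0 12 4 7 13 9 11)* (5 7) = (0 12 4 5 7 13 9 11) = [12, 1, 2, 3, 5, 7, 6, 13, 8, 11, 10, 0, 4, 9]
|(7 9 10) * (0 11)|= 6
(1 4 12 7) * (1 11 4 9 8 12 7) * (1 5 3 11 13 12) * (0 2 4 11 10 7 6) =(0 2 4 6)(1 9 8)(3 10 7 13 12 5) =[2, 9, 4, 10, 6, 3, 0, 13, 1, 8, 7, 11, 5, 12]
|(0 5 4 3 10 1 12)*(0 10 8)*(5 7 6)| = |(0 7 6 5 4 3 8)(1 12 10)| = 21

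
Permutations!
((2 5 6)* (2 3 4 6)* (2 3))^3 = (2 4 5 6 3) = [0, 1, 4, 2, 5, 6, 3]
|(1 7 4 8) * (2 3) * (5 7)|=|(1 5 7 4 8)(2 3)|=10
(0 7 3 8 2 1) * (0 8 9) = (0 7 3 9)(1 8 2) = [7, 8, 1, 9, 4, 5, 6, 3, 2, 0]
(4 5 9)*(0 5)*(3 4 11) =(0 5 9 11 3 4) =[5, 1, 2, 4, 0, 9, 6, 7, 8, 11, 10, 3]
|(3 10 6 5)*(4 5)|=|(3 10 6 4 5)|=5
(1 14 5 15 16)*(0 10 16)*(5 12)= (0 10 16 1 14 12 5 15)= [10, 14, 2, 3, 4, 15, 6, 7, 8, 9, 16, 11, 5, 13, 12, 0, 1]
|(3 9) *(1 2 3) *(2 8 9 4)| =3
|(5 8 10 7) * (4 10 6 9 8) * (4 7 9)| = |(4 10 9 8 6)(5 7)| = 10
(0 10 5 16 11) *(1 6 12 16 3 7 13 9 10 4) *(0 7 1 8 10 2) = (0 4 8 10 5 3 1 6 12 16 11 7 13 9 2) = [4, 6, 0, 1, 8, 3, 12, 13, 10, 2, 5, 7, 16, 9, 14, 15, 11]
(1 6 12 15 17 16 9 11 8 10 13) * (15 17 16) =(1 6 12 17 15 16 9 11 8 10 13) =[0, 6, 2, 3, 4, 5, 12, 7, 10, 11, 13, 8, 17, 1, 14, 16, 9, 15]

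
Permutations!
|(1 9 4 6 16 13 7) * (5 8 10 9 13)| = 21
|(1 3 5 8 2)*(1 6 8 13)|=|(1 3 5 13)(2 6 8)|=12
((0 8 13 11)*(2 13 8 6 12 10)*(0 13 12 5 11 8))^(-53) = (0 6 5 11 13 8)(2 12 10) = [6, 1, 12, 3, 4, 11, 5, 7, 0, 9, 2, 13, 10, 8]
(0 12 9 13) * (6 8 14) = (0 12 9 13)(6 8 14) = [12, 1, 2, 3, 4, 5, 8, 7, 14, 13, 10, 11, 9, 0, 6]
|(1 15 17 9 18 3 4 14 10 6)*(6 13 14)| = |(1 15 17 9 18 3 4 6)(10 13 14)| = 24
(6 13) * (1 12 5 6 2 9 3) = (1 12 5 6 13 2 9 3) = [0, 12, 9, 1, 4, 6, 13, 7, 8, 3, 10, 11, 5, 2]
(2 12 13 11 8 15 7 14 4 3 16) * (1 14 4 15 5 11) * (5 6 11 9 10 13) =(1 14 15 7 4 3 16 2 12 5 9 10 13)(6 11 8) =[0, 14, 12, 16, 3, 9, 11, 4, 6, 10, 13, 8, 5, 1, 15, 7, 2]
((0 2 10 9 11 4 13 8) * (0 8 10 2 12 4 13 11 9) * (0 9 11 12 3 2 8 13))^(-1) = (0 11 9 10 13 8 2 3)(4 12) = [11, 1, 3, 0, 12, 5, 6, 7, 2, 10, 13, 9, 4, 8]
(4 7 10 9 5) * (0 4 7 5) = (0 4 5 7 10 9) = [4, 1, 2, 3, 5, 7, 6, 10, 8, 0, 9]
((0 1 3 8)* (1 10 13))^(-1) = (0 8 3 1 13 10) = [8, 13, 2, 1, 4, 5, 6, 7, 3, 9, 0, 11, 12, 10]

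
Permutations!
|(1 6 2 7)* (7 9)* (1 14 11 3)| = |(1 6 2 9 7 14 11 3)| = 8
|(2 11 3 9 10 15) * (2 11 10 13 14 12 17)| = 10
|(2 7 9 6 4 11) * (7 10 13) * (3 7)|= |(2 10 13 3 7 9 6 4 11)|= 9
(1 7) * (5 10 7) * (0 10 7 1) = (0 10 1 5 7) = [10, 5, 2, 3, 4, 7, 6, 0, 8, 9, 1]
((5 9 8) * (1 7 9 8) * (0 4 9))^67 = (0 9 7 4 1)(5 8) = [9, 0, 2, 3, 1, 8, 6, 4, 5, 7]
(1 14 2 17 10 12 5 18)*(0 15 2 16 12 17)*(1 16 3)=(0 15 2)(1 14 3)(5 18 16 12)(10 17)=[15, 14, 0, 1, 4, 18, 6, 7, 8, 9, 17, 11, 5, 13, 3, 2, 12, 10, 16]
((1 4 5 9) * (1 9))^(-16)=(9)(1 5 4)=[0, 5, 2, 3, 1, 4, 6, 7, 8, 9]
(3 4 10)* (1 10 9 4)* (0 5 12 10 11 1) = (0 5 12 10 3)(1 11)(4 9) = [5, 11, 2, 0, 9, 12, 6, 7, 8, 4, 3, 1, 10]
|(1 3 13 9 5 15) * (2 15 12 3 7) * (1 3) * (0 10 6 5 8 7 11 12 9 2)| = |(0 10 6 5 9 8 7)(1 11 12)(2 15 3 13)| = 84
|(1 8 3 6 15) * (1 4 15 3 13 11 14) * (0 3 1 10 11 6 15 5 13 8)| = |(0 3 15 4 5 13 6 1)(10 11 14)| = 24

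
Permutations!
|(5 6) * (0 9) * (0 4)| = 6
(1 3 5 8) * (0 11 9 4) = [11, 3, 2, 5, 0, 8, 6, 7, 1, 4, 10, 9] = (0 11 9 4)(1 3 5 8)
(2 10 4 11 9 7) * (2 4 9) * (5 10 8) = [0, 1, 8, 3, 11, 10, 6, 4, 5, 7, 9, 2] = (2 8 5 10 9 7 4 11)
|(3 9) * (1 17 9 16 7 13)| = |(1 17 9 3 16 7 13)| = 7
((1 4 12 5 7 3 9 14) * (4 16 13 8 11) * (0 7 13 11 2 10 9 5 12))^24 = [1, 2, 3, 11, 14, 4, 6, 16, 7, 13, 5, 9, 12, 0, 8, 15, 10] = (0 1 2 3 11 9 13)(4 14 8 7 16 10 5)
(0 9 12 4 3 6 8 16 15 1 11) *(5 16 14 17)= (0 9 12 4 3 6 8 14 17 5 16 15 1 11)= [9, 11, 2, 6, 3, 16, 8, 7, 14, 12, 10, 0, 4, 13, 17, 1, 15, 5]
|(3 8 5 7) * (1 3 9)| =6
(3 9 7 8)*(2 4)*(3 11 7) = (2 4)(3 9)(7 8 11) = [0, 1, 4, 9, 2, 5, 6, 8, 11, 3, 10, 7]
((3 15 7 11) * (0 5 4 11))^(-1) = (0 7 15 3 11 4 5) = [7, 1, 2, 11, 5, 0, 6, 15, 8, 9, 10, 4, 12, 13, 14, 3]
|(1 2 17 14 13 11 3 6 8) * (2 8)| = 14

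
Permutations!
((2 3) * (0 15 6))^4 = (0 15 6) = [15, 1, 2, 3, 4, 5, 0, 7, 8, 9, 10, 11, 12, 13, 14, 6]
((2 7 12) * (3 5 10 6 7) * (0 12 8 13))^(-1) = (0 13 8 7 6 10 5 3 2 12) = [13, 1, 12, 2, 4, 3, 10, 6, 7, 9, 5, 11, 0, 8]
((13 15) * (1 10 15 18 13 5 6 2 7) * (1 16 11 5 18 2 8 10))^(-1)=(2 13 18 15 10 8 6 5 11 16 7)=[0, 1, 13, 3, 4, 11, 5, 2, 6, 9, 8, 16, 12, 18, 14, 10, 7, 17, 15]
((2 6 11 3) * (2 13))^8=[0, 1, 3, 6, 4, 5, 13, 7, 8, 9, 10, 2, 12, 11]=(2 3 6 13 11)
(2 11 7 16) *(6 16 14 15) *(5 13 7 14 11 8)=[0, 1, 8, 3, 4, 13, 16, 11, 5, 9, 10, 14, 12, 7, 15, 6, 2]=(2 8 5 13 7 11 14 15 6 16)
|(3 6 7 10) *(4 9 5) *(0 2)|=12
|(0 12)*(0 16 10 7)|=|(0 12 16 10 7)|=5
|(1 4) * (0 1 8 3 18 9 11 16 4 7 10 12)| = 35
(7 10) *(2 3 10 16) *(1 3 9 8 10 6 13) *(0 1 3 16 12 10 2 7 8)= (0 1 16 7 12 10 8 2 9)(3 6 13)= [1, 16, 9, 6, 4, 5, 13, 12, 2, 0, 8, 11, 10, 3, 14, 15, 7]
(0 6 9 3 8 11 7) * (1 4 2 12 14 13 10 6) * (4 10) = [1, 10, 12, 8, 2, 5, 9, 0, 11, 3, 6, 7, 14, 4, 13] = (0 1 10 6 9 3 8 11 7)(2 12 14 13 4)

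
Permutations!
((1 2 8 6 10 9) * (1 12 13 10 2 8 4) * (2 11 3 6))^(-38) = (1 2)(3 6 11)(4 8)(9 13)(10 12) = [0, 2, 1, 6, 8, 5, 11, 7, 4, 13, 12, 3, 10, 9]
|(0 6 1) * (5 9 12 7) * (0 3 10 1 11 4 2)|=|(0 6 11 4 2)(1 3 10)(5 9 12 7)|=60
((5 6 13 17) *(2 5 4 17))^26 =(17)(2 6)(5 13) =[0, 1, 6, 3, 4, 13, 2, 7, 8, 9, 10, 11, 12, 5, 14, 15, 16, 17]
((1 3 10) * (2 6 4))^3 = (10) = [0, 1, 2, 3, 4, 5, 6, 7, 8, 9, 10]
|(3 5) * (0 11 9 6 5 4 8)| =8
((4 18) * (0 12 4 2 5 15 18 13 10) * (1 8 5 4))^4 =[5, 18, 0, 3, 12, 4, 6, 7, 2, 9, 8, 11, 15, 1, 14, 13, 16, 17, 10] =(0 5 4 12 15 13 1 18 10 8 2)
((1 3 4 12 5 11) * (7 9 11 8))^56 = (1 4 5 7 11 3 12 8 9) = [0, 4, 2, 12, 5, 7, 6, 11, 9, 1, 10, 3, 8]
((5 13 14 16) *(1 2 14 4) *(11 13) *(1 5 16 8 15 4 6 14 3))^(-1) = (16)(1 3 2)(4 15 8 14 6 13 11 5) = [0, 3, 1, 2, 15, 4, 13, 7, 14, 9, 10, 5, 12, 11, 6, 8, 16]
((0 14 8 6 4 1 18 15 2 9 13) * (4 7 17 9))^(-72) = (1 2 18 4 15) = [0, 2, 18, 3, 15, 5, 6, 7, 8, 9, 10, 11, 12, 13, 14, 1, 16, 17, 4]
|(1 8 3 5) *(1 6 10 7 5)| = |(1 8 3)(5 6 10 7)| = 12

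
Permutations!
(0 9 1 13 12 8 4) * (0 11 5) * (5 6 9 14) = [14, 13, 2, 3, 11, 0, 9, 7, 4, 1, 10, 6, 8, 12, 5] = (0 14 5)(1 13 12 8 4 11 6 9)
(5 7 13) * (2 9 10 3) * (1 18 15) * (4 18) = [0, 4, 9, 2, 18, 7, 6, 13, 8, 10, 3, 11, 12, 5, 14, 1, 16, 17, 15] = (1 4 18 15)(2 9 10 3)(5 7 13)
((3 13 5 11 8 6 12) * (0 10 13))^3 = [5, 1, 2, 13, 4, 6, 0, 7, 3, 9, 11, 12, 10, 8] = (0 5 6)(3 13 8)(10 11 12)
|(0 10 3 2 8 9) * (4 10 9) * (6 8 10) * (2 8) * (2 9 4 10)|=12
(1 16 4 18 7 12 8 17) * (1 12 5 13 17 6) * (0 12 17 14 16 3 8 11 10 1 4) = (0 12 11 10 1 3 8 6 4 18 7 5 13 14 16) = [12, 3, 2, 8, 18, 13, 4, 5, 6, 9, 1, 10, 11, 14, 16, 15, 0, 17, 7]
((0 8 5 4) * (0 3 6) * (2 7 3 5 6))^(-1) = [6, 1, 3, 7, 5, 4, 8, 2, 0] = (0 6 8)(2 3 7)(4 5)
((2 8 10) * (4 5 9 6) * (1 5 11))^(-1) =(1 11 4 6 9 5)(2 10 8) =[0, 11, 10, 3, 6, 1, 9, 7, 2, 5, 8, 4]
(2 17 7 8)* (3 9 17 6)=(2 6 3 9 17 7 8)=[0, 1, 6, 9, 4, 5, 3, 8, 2, 17, 10, 11, 12, 13, 14, 15, 16, 7]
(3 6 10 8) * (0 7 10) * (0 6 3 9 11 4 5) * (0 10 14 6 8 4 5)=[7, 1, 2, 3, 0, 10, 8, 14, 9, 11, 4, 5, 12, 13, 6]=(0 7 14 6 8 9 11 5 10 4)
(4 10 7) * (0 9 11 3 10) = (0 9 11 3 10 7 4) = [9, 1, 2, 10, 0, 5, 6, 4, 8, 11, 7, 3]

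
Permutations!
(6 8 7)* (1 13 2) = (1 13 2)(6 8 7) = [0, 13, 1, 3, 4, 5, 8, 6, 7, 9, 10, 11, 12, 2]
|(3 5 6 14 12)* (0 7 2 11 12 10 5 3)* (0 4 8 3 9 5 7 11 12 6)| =|(0 11 6 14 10 7 2 12 4 8 3 9 5)| =13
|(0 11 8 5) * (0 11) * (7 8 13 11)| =6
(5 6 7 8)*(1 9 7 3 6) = [0, 9, 2, 6, 4, 1, 3, 8, 5, 7] = (1 9 7 8 5)(3 6)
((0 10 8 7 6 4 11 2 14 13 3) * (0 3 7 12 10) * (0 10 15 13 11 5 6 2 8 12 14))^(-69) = (0 10 12 15 13 7 2) = [10, 1, 0, 3, 4, 5, 6, 2, 8, 9, 12, 11, 15, 7, 14, 13]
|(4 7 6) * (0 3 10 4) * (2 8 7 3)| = |(0 2 8 7 6)(3 10 4)| = 15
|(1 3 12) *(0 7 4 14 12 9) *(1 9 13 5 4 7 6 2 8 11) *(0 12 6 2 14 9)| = 22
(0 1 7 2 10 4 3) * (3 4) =(0 1 7 2 10 3) =[1, 7, 10, 0, 4, 5, 6, 2, 8, 9, 3]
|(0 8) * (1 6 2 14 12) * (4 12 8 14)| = 15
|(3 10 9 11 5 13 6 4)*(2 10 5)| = 20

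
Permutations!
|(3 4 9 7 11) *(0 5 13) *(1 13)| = |(0 5 1 13)(3 4 9 7 11)| = 20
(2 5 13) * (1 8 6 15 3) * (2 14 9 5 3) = [0, 8, 3, 1, 4, 13, 15, 7, 6, 5, 10, 11, 12, 14, 9, 2] = (1 8 6 15 2 3)(5 13 14 9)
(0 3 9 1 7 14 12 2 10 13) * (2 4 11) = (0 3 9 1 7 14 12 4 11 2 10 13) = [3, 7, 10, 9, 11, 5, 6, 14, 8, 1, 13, 2, 4, 0, 12]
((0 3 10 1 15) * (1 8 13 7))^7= [15, 7, 2, 0, 4, 5, 6, 13, 10, 9, 3, 11, 12, 8, 14, 1]= (0 15 1 7 13 8 10 3)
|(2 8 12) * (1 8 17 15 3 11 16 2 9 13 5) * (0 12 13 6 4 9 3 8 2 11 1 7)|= 66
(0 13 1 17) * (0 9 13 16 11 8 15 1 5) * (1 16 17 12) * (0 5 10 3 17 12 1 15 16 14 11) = [12, 1, 2, 17, 4, 5, 6, 7, 16, 13, 3, 8, 15, 10, 11, 14, 0, 9] = (0 12 15 14 11 8 16)(3 17 9 13 10)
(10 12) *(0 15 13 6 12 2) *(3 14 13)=(0 15 3 14 13 6 12 10 2)=[15, 1, 0, 14, 4, 5, 12, 7, 8, 9, 2, 11, 10, 6, 13, 3]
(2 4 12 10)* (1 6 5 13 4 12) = [0, 6, 12, 3, 1, 13, 5, 7, 8, 9, 2, 11, 10, 4] = (1 6 5 13 4)(2 12 10)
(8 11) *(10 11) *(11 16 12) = [0, 1, 2, 3, 4, 5, 6, 7, 10, 9, 16, 8, 11, 13, 14, 15, 12] = (8 10 16 12 11)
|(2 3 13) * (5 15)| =6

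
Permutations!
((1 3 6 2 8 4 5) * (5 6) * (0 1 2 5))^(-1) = (0 3 1)(2 5 6 4 8) = [3, 0, 5, 1, 8, 6, 4, 7, 2]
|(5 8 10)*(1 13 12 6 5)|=|(1 13 12 6 5 8 10)|=7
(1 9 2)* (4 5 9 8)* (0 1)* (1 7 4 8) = [7, 1, 0, 3, 5, 9, 6, 4, 8, 2] = (0 7 4 5 9 2)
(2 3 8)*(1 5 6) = [0, 5, 3, 8, 4, 6, 1, 7, 2] = (1 5 6)(2 3 8)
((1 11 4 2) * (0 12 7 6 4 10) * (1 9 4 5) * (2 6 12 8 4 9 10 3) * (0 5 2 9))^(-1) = (0 9 3 11 1 5 10 2 6 4 8)(7 12) = [9, 5, 6, 11, 8, 10, 4, 12, 0, 3, 2, 1, 7]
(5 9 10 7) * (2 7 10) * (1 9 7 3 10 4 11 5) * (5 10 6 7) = (1 9 2 3 6 7)(4 11 10) = [0, 9, 3, 6, 11, 5, 7, 1, 8, 2, 4, 10]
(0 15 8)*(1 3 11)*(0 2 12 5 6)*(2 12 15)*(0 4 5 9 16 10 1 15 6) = [2, 3, 6, 11, 5, 0, 4, 7, 12, 16, 1, 15, 9, 13, 14, 8, 10] = (0 2 6 4 5)(1 3 11 15 8 12 9 16 10)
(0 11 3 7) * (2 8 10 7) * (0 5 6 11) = (2 8 10 7 5 6 11 3) = [0, 1, 8, 2, 4, 6, 11, 5, 10, 9, 7, 3]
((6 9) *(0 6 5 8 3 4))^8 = (0 6 9 5 8 3 4) = [6, 1, 2, 4, 0, 8, 9, 7, 3, 5]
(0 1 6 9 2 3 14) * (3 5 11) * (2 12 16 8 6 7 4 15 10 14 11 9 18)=(0 1 7 4 15 10 14)(2 5 9 12 16 8 6 18)(3 11)=[1, 7, 5, 11, 15, 9, 18, 4, 6, 12, 14, 3, 16, 13, 0, 10, 8, 17, 2]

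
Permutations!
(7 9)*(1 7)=(1 7 9)=[0, 7, 2, 3, 4, 5, 6, 9, 8, 1]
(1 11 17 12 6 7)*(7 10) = (1 11 17 12 6 10 7) = [0, 11, 2, 3, 4, 5, 10, 1, 8, 9, 7, 17, 6, 13, 14, 15, 16, 12]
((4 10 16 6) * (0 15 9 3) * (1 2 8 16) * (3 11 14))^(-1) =(0 3 14 11 9 15)(1 10 4 6 16 8 2) =[3, 10, 1, 14, 6, 5, 16, 7, 2, 15, 4, 9, 12, 13, 11, 0, 8]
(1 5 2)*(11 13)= (1 5 2)(11 13)= [0, 5, 1, 3, 4, 2, 6, 7, 8, 9, 10, 13, 12, 11]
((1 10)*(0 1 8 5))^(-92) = (0 8 1 5 10) = [8, 5, 2, 3, 4, 10, 6, 7, 1, 9, 0]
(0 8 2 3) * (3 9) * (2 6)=(0 8 6 2 9 3)=[8, 1, 9, 0, 4, 5, 2, 7, 6, 3]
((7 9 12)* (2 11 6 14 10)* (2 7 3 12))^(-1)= [0, 1, 9, 12, 4, 5, 11, 10, 8, 7, 14, 2, 3, 13, 6]= (2 9 7 10 14 6 11)(3 12)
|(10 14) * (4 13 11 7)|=|(4 13 11 7)(10 14)|=4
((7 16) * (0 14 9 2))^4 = (16) = [0, 1, 2, 3, 4, 5, 6, 7, 8, 9, 10, 11, 12, 13, 14, 15, 16]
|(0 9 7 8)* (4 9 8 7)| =2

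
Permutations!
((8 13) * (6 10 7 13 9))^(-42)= (13)= [0, 1, 2, 3, 4, 5, 6, 7, 8, 9, 10, 11, 12, 13]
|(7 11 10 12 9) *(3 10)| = 6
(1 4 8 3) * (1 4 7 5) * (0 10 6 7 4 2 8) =[10, 4, 8, 2, 0, 1, 7, 5, 3, 9, 6] =(0 10 6 7 5 1 4)(2 8 3)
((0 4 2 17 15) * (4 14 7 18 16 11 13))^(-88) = (18) = [0, 1, 2, 3, 4, 5, 6, 7, 8, 9, 10, 11, 12, 13, 14, 15, 16, 17, 18]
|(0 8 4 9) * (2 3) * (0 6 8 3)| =|(0 3 2)(4 9 6 8)| =12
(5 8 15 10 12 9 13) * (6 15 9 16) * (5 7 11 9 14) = [0, 1, 2, 3, 4, 8, 15, 11, 14, 13, 12, 9, 16, 7, 5, 10, 6] = (5 8 14)(6 15 10 12 16)(7 11 9 13)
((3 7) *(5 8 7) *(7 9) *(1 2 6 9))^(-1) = (1 8 5 3 7 9 6 2) = [0, 8, 1, 7, 4, 3, 2, 9, 5, 6]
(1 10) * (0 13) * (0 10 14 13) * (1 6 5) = (1 14 13 10 6 5) = [0, 14, 2, 3, 4, 1, 5, 7, 8, 9, 6, 11, 12, 10, 13]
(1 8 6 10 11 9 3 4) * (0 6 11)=(0 6 10)(1 8 11 9 3 4)=[6, 8, 2, 4, 1, 5, 10, 7, 11, 3, 0, 9]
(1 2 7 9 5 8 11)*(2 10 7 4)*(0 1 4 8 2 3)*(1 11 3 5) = (0 11 4 5 2 8 3)(1 10 7 9) = [11, 10, 8, 0, 5, 2, 6, 9, 3, 1, 7, 4]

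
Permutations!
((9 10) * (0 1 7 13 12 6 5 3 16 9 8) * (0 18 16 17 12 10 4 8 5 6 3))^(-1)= [5, 0, 2, 12, 9, 10, 6, 1, 4, 16, 13, 11, 17, 7, 14, 15, 18, 3, 8]= (0 5 10 13 7 1)(3 12 17)(4 9 16 18 8)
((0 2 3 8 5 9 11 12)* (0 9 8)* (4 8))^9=(12)=[0, 1, 2, 3, 4, 5, 6, 7, 8, 9, 10, 11, 12]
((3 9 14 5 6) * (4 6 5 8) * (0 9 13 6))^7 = (0 14 4 9 8)(3 13 6) = [14, 1, 2, 13, 9, 5, 3, 7, 0, 8, 10, 11, 12, 6, 4]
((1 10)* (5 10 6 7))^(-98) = (1 7 10 6 5) = [0, 7, 2, 3, 4, 1, 5, 10, 8, 9, 6]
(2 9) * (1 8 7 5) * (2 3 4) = (1 8 7 5)(2 9 3 4) = [0, 8, 9, 4, 2, 1, 6, 5, 7, 3]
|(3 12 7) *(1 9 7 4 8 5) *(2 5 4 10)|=|(1 9 7 3 12 10 2 5)(4 8)|=8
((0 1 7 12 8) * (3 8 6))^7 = (12) = [0, 1, 2, 3, 4, 5, 6, 7, 8, 9, 10, 11, 12]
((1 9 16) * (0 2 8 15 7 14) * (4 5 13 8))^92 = (0 4 13 15 14 2 5 8 7)(1 16 9) = [4, 16, 5, 3, 13, 8, 6, 0, 7, 1, 10, 11, 12, 15, 2, 14, 9]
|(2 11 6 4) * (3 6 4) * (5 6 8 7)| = 15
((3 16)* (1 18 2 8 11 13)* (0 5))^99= (0 5)(1 8)(2 13)(3 16)(11 18)= [5, 8, 13, 16, 4, 0, 6, 7, 1, 9, 10, 18, 12, 2, 14, 15, 3, 17, 11]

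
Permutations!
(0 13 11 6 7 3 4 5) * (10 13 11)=(0 11 6 7 3 4 5)(10 13)=[11, 1, 2, 4, 5, 0, 7, 3, 8, 9, 13, 6, 12, 10]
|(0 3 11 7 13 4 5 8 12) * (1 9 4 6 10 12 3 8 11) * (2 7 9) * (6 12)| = 8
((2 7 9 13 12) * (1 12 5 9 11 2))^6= (13)= [0, 1, 2, 3, 4, 5, 6, 7, 8, 9, 10, 11, 12, 13]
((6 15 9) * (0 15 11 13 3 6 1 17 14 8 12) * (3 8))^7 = (0 6 9 13 17 12 3 15 11 1 8 14) = [6, 8, 2, 15, 4, 5, 9, 7, 14, 13, 10, 1, 3, 17, 0, 11, 16, 12]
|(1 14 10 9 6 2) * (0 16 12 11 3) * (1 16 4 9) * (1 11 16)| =|(0 4 9 6 2 1 14 10 11 3)(12 16)| =10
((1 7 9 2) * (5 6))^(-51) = (1 7 9 2)(5 6) = [0, 7, 1, 3, 4, 6, 5, 9, 8, 2]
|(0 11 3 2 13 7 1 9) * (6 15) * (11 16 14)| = 10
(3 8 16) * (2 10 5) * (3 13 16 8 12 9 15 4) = (2 10 5)(3 12 9 15 4)(13 16) = [0, 1, 10, 12, 3, 2, 6, 7, 8, 15, 5, 11, 9, 16, 14, 4, 13]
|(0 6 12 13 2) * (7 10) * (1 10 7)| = 10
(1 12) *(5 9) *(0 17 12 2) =(0 17 12 1 2)(5 9) =[17, 2, 0, 3, 4, 9, 6, 7, 8, 5, 10, 11, 1, 13, 14, 15, 16, 12]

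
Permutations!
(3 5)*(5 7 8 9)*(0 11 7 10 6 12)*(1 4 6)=(0 11 7 8 9 5 3 10 1 4 6 12)=[11, 4, 2, 10, 6, 3, 12, 8, 9, 5, 1, 7, 0]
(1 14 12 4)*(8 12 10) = (1 14 10 8 12 4) = [0, 14, 2, 3, 1, 5, 6, 7, 12, 9, 8, 11, 4, 13, 10]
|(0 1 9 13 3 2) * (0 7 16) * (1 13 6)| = |(0 13 3 2 7 16)(1 9 6)| = 6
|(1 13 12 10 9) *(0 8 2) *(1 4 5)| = 21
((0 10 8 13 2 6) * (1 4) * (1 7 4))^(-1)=(0 6 2 13 8 10)(4 7)=[6, 1, 13, 3, 7, 5, 2, 4, 10, 9, 0, 11, 12, 8]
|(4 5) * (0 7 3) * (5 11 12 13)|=15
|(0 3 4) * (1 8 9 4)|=6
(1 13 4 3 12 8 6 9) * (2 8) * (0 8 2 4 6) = [8, 13, 2, 12, 3, 5, 9, 7, 0, 1, 10, 11, 4, 6] = (0 8)(1 13 6 9)(3 12 4)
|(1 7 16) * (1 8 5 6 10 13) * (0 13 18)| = |(0 13 1 7 16 8 5 6 10 18)| = 10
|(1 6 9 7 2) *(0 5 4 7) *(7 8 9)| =|(0 5 4 8 9)(1 6 7 2)| =20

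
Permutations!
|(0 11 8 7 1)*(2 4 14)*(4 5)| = 20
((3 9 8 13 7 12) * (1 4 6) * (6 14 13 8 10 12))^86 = (1 14 7)(3 10)(4 13 6)(9 12) = [0, 14, 2, 10, 13, 5, 4, 1, 8, 12, 3, 11, 9, 6, 7]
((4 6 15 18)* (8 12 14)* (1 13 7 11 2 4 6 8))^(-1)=(1 14 12 8 4 2 11 7 13)(6 18 15)=[0, 14, 11, 3, 2, 5, 18, 13, 4, 9, 10, 7, 8, 1, 12, 6, 16, 17, 15]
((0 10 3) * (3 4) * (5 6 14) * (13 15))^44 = (15)(5 14 6) = [0, 1, 2, 3, 4, 14, 5, 7, 8, 9, 10, 11, 12, 13, 6, 15]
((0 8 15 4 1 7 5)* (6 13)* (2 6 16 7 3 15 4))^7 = (0 6 4 16 3 5 2 8 13 1 7 15) = [6, 7, 8, 5, 16, 2, 4, 15, 13, 9, 10, 11, 12, 1, 14, 0, 3]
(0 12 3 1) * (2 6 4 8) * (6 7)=(0 12 3 1)(2 7 6 4 8)=[12, 0, 7, 1, 8, 5, 4, 6, 2, 9, 10, 11, 3]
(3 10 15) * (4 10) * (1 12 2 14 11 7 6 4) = (1 12 2 14 11 7 6 4 10 15 3) = [0, 12, 14, 1, 10, 5, 4, 6, 8, 9, 15, 7, 2, 13, 11, 3]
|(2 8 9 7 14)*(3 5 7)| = |(2 8 9 3 5 7 14)| = 7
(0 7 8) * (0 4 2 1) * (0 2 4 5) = (0 7 8 5)(1 2) = [7, 2, 1, 3, 4, 0, 6, 8, 5]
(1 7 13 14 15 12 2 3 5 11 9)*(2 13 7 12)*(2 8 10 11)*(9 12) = (1 9)(2 3 5)(8 10 11 12 13 14 15) = [0, 9, 3, 5, 4, 2, 6, 7, 10, 1, 11, 12, 13, 14, 15, 8]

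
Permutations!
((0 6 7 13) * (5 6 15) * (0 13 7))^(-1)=(0 6 5 15)=[6, 1, 2, 3, 4, 15, 5, 7, 8, 9, 10, 11, 12, 13, 14, 0]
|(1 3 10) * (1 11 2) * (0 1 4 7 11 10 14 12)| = 20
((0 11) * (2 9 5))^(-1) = (0 11)(2 5 9) = [11, 1, 5, 3, 4, 9, 6, 7, 8, 2, 10, 0]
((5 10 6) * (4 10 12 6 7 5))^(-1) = [0, 1, 2, 3, 6, 7, 12, 10, 8, 9, 4, 11, 5] = (4 6 12 5 7 10)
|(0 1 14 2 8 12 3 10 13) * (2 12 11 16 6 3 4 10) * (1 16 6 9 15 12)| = 40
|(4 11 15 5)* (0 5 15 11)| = 3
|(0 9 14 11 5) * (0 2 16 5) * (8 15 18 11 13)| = |(0 9 14 13 8 15 18 11)(2 16 5)| = 24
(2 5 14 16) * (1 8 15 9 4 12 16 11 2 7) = (1 8 15 9 4 12 16 7)(2 5 14 11) = [0, 8, 5, 3, 12, 14, 6, 1, 15, 4, 10, 2, 16, 13, 11, 9, 7]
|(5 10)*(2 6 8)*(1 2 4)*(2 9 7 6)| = |(1 9 7 6 8 4)(5 10)| = 6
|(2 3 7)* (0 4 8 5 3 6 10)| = 9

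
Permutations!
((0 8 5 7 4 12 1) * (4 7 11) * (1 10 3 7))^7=(0 3 4 8 7 12 5 1 10 11)=[3, 10, 2, 4, 8, 1, 6, 12, 7, 9, 11, 0, 5]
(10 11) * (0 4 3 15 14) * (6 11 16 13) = (0 4 3 15 14)(6 11 10 16 13) = [4, 1, 2, 15, 3, 5, 11, 7, 8, 9, 16, 10, 12, 6, 0, 14, 13]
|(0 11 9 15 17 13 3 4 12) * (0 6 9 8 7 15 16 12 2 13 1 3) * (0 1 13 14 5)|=|(0 11 8 7 15 17 13 1 3 4 2 14 5)(6 9 16 12)|=52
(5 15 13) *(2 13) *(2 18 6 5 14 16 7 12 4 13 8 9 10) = (2 8 9 10)(4 13 14 16 7 12)(5 15 18 6) = [0, 1, 8, 3, 13, 15, 5, 12, 9, 10, 2, 11, 4, 14, 16, 18, 7, 17, 6]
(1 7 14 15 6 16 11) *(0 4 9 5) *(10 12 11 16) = (16)(0 4 9 5)(1 7 14 15 6 10 12 11) = [4, 7, 2, 3, 9, 0, 10, 14, 8, 5, 12, 1, 11, 13, 15, 6, 16]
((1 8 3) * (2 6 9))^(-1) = (1 3 8)(2 9 6) = [0, 3, 9, 8, 4, 5, 2, 7, 1, 6]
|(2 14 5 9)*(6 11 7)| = 12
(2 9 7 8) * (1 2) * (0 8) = (0 8 1 2 9 7) = [8, 2, 9, 3, 4, 5, 6, 0, 1, 7]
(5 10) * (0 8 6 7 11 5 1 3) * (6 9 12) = (0 8 9 12 6 7 11 5 10 1 3) = [8, 3, 2, 0, 4, 10, 7, 11, 9, 12, 1, 5, 6]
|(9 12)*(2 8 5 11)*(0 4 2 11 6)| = |(0 4 2 8 5 6)(9 12)| = 6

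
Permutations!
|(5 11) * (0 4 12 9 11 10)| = |(0 4 12 9 11 5 10)| = 7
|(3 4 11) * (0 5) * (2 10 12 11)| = |(0 5)(2 10 12 11 3 4)| = 6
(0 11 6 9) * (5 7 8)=(0 11 6 9)(5 7 8)=[11, 1, 2, 3, 4, 7, 9, 8, 5, 0, 10, 6]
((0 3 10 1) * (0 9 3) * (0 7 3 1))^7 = (0 10 3 7)(1 9) = [10, 9, 2, 7, 4, 5, 6, 0, 8, 1, 3]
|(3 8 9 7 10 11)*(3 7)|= |(3 8 9)(7 10 11)|= 3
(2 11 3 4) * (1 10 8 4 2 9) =(1 10 8 4 9)(2 11 3) =[0, 10, 11, 2, 9, 5, 6, 7, 4, 1, 8, 3]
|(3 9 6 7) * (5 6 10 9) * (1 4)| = 4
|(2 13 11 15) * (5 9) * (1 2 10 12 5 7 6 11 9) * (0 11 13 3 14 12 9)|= |(0 11 15 10 9 7 6 13)(1 2 3 14 12 5)|= 24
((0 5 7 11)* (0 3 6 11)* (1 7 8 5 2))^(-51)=(11)(0 2 1 7)(5 8)=[2, 7, 1, 3, 4, 8, 6, 0, 5, 9, 10, 11]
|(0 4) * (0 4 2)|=2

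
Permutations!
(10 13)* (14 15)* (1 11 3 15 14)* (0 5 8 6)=(0 5 8 6)(1 11 3 15)(10 13)=[5, 11, 2, 15, 4, 8, 0, 7, 6, 9, 13, 3, 12, 10, 14, 1]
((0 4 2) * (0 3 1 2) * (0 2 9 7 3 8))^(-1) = [8, 3, 4, 7, 0, 5, 6, 9, 2, 1] = (0 8 2 4)(1 3 7 9)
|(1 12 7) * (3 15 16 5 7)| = |(1 12 3 15 16 5 7)| = 7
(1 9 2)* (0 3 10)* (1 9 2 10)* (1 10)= (0 3 10)(1 2 9)= [3, 2, 9, 10, 4, 5, 6, 7, 8, 1, 0]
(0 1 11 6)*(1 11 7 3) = (0 11 6)(1 7 3) = [11, 7, 2, 1, 4, 5, 0, 3, 8, 9, 10, 6]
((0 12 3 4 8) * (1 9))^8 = [4, 1, 2, 0, 12, 5, 6, 7, 3, 9, 10, 11, 8] = (0 4 12 8 3)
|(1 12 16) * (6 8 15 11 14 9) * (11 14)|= |(1 12 16)(6 8 15 14 9)|= 15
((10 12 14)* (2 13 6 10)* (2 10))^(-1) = (2 6 13)(10 14 12) = [0, 1, 6, 3, 4, 5, 13, 7, 8, 9, 14, 11, 10, 2, 12]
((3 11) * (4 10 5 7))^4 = [0, 1, 2, 3, 4, 5, 6, 7, 8, 9, 10, 11] = (11)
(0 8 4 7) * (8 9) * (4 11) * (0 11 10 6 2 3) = (0 9 8 10 6 2 3)(4 7 11) = [9, 1, 3, 0, 7, 5, 2, 11, 10, 8, 6, 4]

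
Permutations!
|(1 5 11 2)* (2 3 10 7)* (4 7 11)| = 15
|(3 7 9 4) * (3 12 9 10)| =|(3 7 10)(4 12 9)| =3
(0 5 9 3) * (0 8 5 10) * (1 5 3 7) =(0 10)(1 5 9 7)(3 8) =[10, 5, 2, 8, 4, 9, 6, 1, 3, 7, 0]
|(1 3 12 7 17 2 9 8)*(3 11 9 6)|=|(1 11 9 8)(2 6 3 12 7 17)|=12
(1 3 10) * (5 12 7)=(1 3 10)(5 12 7)=[0, 3, 2, 10, 4, 12, 6, 5, 8, 9, 1, 11, 7]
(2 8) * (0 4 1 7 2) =(0 4 1 7 2 8) =[4, 7, 8, 3, 1, 5, 6, 2, 0]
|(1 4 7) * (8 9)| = |(1 4 7)(8 9)| = 6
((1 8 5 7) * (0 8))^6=(0 8 5 7 1)=[8, 0, 2, 3, 4, 7, 6, 1, 5]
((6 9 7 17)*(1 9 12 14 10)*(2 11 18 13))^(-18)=(1 14 6 7)(2 18)(9 10 12 17)(11 13)=[0, 14, 18, 3, 4, 5, 7, 1, 8, 10, 12, 13, 17, 11, 6, 15, 16, 9, 2]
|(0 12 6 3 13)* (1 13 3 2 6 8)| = 10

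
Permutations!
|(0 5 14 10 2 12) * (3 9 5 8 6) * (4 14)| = 11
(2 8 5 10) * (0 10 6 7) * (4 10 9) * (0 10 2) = (0 9 4 2 8 5 6 7 10) = [9, 1, 8, 3, 2, 6, 7, 10, 5, 4, 0]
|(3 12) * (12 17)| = |(3 17 12)| = 3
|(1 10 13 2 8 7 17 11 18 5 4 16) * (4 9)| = 13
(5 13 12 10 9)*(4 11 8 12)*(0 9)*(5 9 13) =(0 13 4 11 8 12 10) =[13, 1, 2, 3, 11, 5, 6, 7, 12, 9, 0, 8, 10, 4]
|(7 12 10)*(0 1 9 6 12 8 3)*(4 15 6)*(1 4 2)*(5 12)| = |(0 4 15 6 5 12 10 7 8 3)(1 9 2)| = 30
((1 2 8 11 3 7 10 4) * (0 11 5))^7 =(0 2 10 11 8 4 3 5 1 7) =[2, 7, 10, 5, 3, 1, 6, 0, 4, 9, 11, 8]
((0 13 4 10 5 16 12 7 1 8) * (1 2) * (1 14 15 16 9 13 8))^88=[0, 1, 12, 3, 9, 4, 6, 16, 8, 10, 13, 11, 15, 5, 7, 2, 14]=(2 12 15)(4 9 10 13 5)(7 16 14)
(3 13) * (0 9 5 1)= (0 9 5 1)(3 13)= [9, 0, 2, 13, 4, 1, 6, 7, 8, 5, 10, 11, 12, 3]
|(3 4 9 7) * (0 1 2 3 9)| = 10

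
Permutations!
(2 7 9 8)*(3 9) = (2 7 3 9 8) = [0, 1, 7, 9, 4, 5, 6, 3, 2, 8]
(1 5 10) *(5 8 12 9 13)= [0, 8, 2, 3, 4, 10, 6, 7, 12, 13, 1, 11, 9, 5]= (1 8 12 9 13 5 10)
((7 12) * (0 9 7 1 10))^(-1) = [10, 12, 2, 3, 4, 5, 6, 9, 8, 0, 1, 11, 7] = (0 10 1 12 7 9)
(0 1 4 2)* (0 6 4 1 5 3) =(0 5 3)(2 6 4) =[5, 1, 6, 0, 2, 3, 4]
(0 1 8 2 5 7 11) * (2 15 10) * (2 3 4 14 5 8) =(0 1 2 8 15 10 3 4 14 5 7 11) =[1, 2, 8, 4, 14, 7, 6, 11, 15, 9, 3, 0, 12, 13, 5, 10]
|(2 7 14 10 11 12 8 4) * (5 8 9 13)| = 11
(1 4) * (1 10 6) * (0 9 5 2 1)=[9, 4, 1, 3, 10, 2, 0, 7, 8, 5, 6]=(0 9 5 2 1 4 10 6)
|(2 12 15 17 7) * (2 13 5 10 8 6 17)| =|(2 12 15)(5 10 8 6 17 7 13)| =21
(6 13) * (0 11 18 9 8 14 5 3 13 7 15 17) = (0 11 18 9 8 14 5 3 13 6 7 15 17) = [11, 1, 2, 13, 4, 3, 7, 15, 14, 8, 10, 18, 12, 6, 5, 17, 16, 0, 9]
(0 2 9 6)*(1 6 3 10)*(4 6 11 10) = [2, 11, 9, 4, 6, 5, 0, 7, 8, 3, 1, 10] = (0 2 9 3 4 6)(1 11 10)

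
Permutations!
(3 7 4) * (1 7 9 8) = (1 7 4 3 9 8) = [0, 7, 2, 9, 3, 5, 6, 4, 1, 8]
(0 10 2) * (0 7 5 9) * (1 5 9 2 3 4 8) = (0 10 3 4 8 1 5 2 7 9) = [10, 5, 7, 4, 8, 2, 6, 9, 1, 0, 3]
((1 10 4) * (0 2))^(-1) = (0 2)(1 4 10) = [2, 4, 0, 3, 10, 5, 6, 7, 8, 9, 1]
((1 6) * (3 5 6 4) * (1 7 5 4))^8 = (5 7 6) = [0, 1, 2, 3, 4, 7, 5, 6]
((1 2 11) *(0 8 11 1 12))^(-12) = [0, 1, 2, 3, 4, 5, 6, 7, 8, 9, 10, 11, 12] = (12)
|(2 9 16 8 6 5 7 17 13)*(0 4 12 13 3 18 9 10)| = 18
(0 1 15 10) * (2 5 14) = [1, 15, 5, 3, 4, 14, 6, 7, 8, 9, 0, 11, 12, 13, 2, 10] = (0 1 15 10)(2 5 14)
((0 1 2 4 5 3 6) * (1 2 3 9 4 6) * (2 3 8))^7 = (0 3 1 8 2 6)(4 5 9) = [3, 8, 6, 1, 5, 9, 0, 7, 2, 4]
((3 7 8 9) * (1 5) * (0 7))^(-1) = (0 3 9 8 7)(1 5) = [3, 5, 2, 9, 4, 1, 6, 0, 7, 8]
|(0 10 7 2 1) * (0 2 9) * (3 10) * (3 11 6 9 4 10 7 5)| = 20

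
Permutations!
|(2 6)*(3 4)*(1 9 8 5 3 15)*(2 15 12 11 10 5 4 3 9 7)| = |(1 7 2 6 15)(4 12 11 10 5 9 8)| = 35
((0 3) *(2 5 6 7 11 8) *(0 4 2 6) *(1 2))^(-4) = (11)(0 4 2)(1 5 3) = [4, 5, 0, 1, 2, 3, 6, 7, 8, 9, 10, 11]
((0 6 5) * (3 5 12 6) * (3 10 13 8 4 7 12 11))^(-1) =(0 5 3 11 6 12 7 4 8 13 10) =[5, 1, 2, 11, 8, 3, 12, 4, 13, 9, 0, 6, 7, 10]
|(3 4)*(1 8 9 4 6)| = |(1 8 9 4 3 6)| = 6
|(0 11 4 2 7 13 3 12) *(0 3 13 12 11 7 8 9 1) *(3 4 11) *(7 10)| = 9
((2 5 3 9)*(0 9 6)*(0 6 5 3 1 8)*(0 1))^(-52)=[3, 1, 0, 9, 4, 2, 6, 7, 8, 5]=(0 3 9 5 2)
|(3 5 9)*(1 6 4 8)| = 12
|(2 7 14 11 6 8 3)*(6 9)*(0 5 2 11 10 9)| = 11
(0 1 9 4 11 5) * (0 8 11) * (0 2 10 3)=(0 1 9 4 2 10 3)(5 8 11)=[1, 9, 10, 0, 2, 8, 6, 7, 11, 4, 3, 5]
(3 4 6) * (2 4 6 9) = (2 4 9)(3 6) = [0, 1, 4, 6, 9, 5, 3, 7, 8, 2]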